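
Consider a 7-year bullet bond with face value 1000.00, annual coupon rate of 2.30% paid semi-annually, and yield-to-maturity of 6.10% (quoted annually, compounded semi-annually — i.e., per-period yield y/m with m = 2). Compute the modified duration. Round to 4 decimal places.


Coupon per period c = face * coupon_rate / m = 11.500000
Periods per year m = 2; per-period yield y/m = 0.030500
Number of cashflows N = 14
Cashflows (t years, CF_t, discount factor 1/(1+y/m)^(m*t), PV):
  t = 0.5000: CF_t = 11.500000, DF = 0.970403, PV = 11.159631
  t = 1.0000: CF_t = 11.500000, DF = 0.941681, PV = 10.829336
  t = 1.5000: CF_t = 11.500000, DF = 0.913810, PV = 10.508818
  t = 2.0000: CF_t = 11.500000, DF = 0.886764, PV = 10.197785
  t = 2.5000: CF_t = 11.500000, DF = 0.860518, PV = 9.895958
  t = 3.0000: CF_t = 11.500000, DF = 0.835049, PV = 9.603065
  t = 3.5000: CF_t = 11.500000, DF = 0.810334, PV = 9.318840
  t = 4.0000: CF_t = 11.500000, DF = 0.786350, PV = 9.043028
  t = 4.5000: CF_t = 11.500000, DF = 0.763076, PV = 8.775379
  t = 5.0000: CF_t = 11.500000, DF = 0.740491, PV = 8.515651
  t = 5.5000: CF_t = 11.500000, DF = 0.718575, PV = 8.263611
  t = 6.0000: CF_t = 11.500000, DF = 0.697307, PV = 8.019031
  t = 6.5000: CF_t = 11.500000, DF = 0.676669, PV = 7.781689
  t = 7.0000: CF_t = 1011.500000, DF = 0.656641, PV = 664.192461
Price P = sum_t PV_t = 786.104284
First compute Macaulay numerator sum_t t * PV_t:
  t * PV_t at t = 0.5000: 5.579816
  t * PV_t at t = 1.0000: 10.829336
  t * PV_t at t = 1.5000: 15.763226
  t * PV_t at t = 2.0000: 20.395570
  t * PV_t at t = 2.5000: 24.739896
  t * PV_t at t = 3.0000: 28.809195
  t * PV_t at t = 3.5000: 32.615941
  t * PV_t at t = 4.0000: 36.172112
  t * PV_t at t = 4.5000: 39.489205
  t * PV_t at t = 5.0000: 42.578257
  t * PV_t at t = 5.5000: 45.449862
  t * PV_t at t = 6.0000: 48.114185
  t * PV_t at t = 6.5000: 50.580981
  t * PV_t at t = 7.0000: 4649.347224
Macaulay duration D = 5050.464807 / 786.104284 = 6.424675
Modified duration = D / (1 + y/m) = 6.424675 / (1 + 0.030500) = 6.234522

Answer: Modified duration = 6.2345


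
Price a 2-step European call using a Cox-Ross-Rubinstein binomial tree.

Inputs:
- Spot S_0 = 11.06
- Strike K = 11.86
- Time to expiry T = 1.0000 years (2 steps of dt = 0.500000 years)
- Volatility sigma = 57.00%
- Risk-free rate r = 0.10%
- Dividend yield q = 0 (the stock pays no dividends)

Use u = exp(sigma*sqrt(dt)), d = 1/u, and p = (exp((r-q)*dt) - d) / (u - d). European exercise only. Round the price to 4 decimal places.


dt = T/N = 0.500000
u = exp(sigma*sqrt(dt)) = 1.496383; d = 1/u = 0.668278
p = (exp((r-q)*dt) - d) / (u - d) = 0.401183
Discount per step: exp(-r*dt) = 0.999500
Stock lattice S(k, i) with i counting down-moves:
  k=0: S(0,0) = 11.0600
  k=1: S(1,0) = 16.5500; S(1,1) = 7.3912
  k=2: S(2,0) = 24.7651; S(2,1) = 11.0600; S(2,2) = 4.9393
Terminal payoffs V(N, i) = max(S_T - K, 0):
  V(2,0) = 12.905133; V(2,1) = 0.000000; V(2,2) = 0.000000
Backward induction: V(k, i) = exp(-r*dt) * [p * V(k+1, i) + (1-p) * V(k+1, i+1)].
  V(1,0) = exp(-r*dt) * [p*12.905133 + (1-p)*0.000000] = 5.174738
  V(1,1) = exp(-r*dt) * [p*0.000000 + (1-p)*0.000000] = 0.000000
  V(0,0) = exp(-r*dt) * [p*5.174738 + (1-p)*0.000000] = 2.074982

Answer: Price = V(0,0) = 2.0750


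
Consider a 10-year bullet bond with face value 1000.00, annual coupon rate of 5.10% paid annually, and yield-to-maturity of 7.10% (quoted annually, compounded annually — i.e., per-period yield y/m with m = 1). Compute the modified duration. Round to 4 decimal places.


Answer: Modified duration = 7.3781

Derivation:
Coupon per period c = face * coupon_rate / m = 51.000000
Periods per year m = 1; per-period yield y/m = 0.071000
Number of cashflows N = 10
Cashflows (t years, CF_t, discount factor 1/(1+y/m)^(m*t), PV):
  t = 1.0000: CF_t = 51.000000, DF = 0.933707, PV = 47.619048
  t = 2.0000: CF_t = 51.000000, DF = 0.871808, PV = 44.462229
  t = 3.0000: CF_t = 51.000000, DF = 0.814013, PV = 41.514687
  t = 4.0000: CF_t = 51.000000, DF = 0.760050, PV = 38.762546
  t = 5.0000: CF_t = 51.000000, DF = 0.709664, PV = 36.192853
  t = 6.0000: CF_t = 51.000000, DF = 0.662618, PV = 33.793514
  t = 7.0000: CF_t = 51.000000, DF = 0.618691, PV = 31.553234
  t = 8.0000: CF_t = 51.000000, DF = 0.577676, PV = 29.461470
  t = 9.0000: CF_t = 51.000000, DF = 0.539380, PV = 27.508375
  t = 10.0000: CF_t = 1051.000000, DF = 0.503623, PV = 529.307451
Price P = sum_t PV_t = 860.175407
First compute Macaulay numerator sum_t t * PV_t:
  t * PV_t at t = 1.0000: 47.619048
  t * PV_t at t = 2.0000: 88.924459
  t * PV_t at t = 3.0000: 124.544060
  t * PV_t at t = 4.0000: 155.050183
  t * PV_t at t = 5.0000: 180.964266
  t * PV_t at t = 6.0000: 202.761083
  t * PV_t at t = 7.0000: 220.872639
  t * PV_t at t = 8.0000: 235.691758
  t * PV_t at t = 9.0000: 247.575376
  t * PV_t at t = 10.0000: 5293.074512
Macaulay duration D = 6797.077384 / 860.175407 = 7.901967
Modified duration = D / (1 + y/m) = 7.901967 / (1 + 0.071000) = 7.378120


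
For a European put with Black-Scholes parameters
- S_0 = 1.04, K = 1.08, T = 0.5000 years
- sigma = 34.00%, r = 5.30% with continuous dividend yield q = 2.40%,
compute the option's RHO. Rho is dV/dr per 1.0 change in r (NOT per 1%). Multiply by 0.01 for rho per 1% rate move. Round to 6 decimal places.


Answer: Rho = -0.308084

Derivation:
d1 = 0.0235411321; d2 = -0.2168751735
phi(d1) = 0.3988317518; exp(-qT) = 0.9880717129; exp(-rT) = 0.9738480438
N(-d2) = 0.5858471871
Rho = -K*T*exp(-rT)*N(-d2) = -1.0800 * 0.5000 * 0.9738480438 * 0.5858471871 = -0.308084


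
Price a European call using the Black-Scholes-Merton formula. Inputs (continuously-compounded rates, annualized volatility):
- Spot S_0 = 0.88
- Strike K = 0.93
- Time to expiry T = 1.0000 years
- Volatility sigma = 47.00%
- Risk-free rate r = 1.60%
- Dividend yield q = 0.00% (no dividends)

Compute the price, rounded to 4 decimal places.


d1 = (ln(S/K) + (r - q + 0.5*sigma^2) * T) / (sigma * sqrt(T)) = 0.15146239
d2 = d1 - sigma * sqrt(T) = -0.31853761
exp(-rT) = 0.98412732; exp(-qT) = 1.00000000
C = S_0 * exp(-qT) * N(d1) - K * exp(-rT) * N(d2)
N(d1) = 0.56019451; N(d2) = 0.37503858
C = 0.8800 * 1.00000000 * 0.56019451 - 0.9300 * 0.98412732 * 0.37503858 = 0.1497

Answer: Price = 0.1497


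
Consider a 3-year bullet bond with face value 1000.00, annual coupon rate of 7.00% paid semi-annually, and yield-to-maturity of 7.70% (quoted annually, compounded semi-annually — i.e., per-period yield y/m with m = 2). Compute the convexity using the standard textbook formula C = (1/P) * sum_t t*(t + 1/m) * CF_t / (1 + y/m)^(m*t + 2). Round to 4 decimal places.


Answer: Convexity = 8.6818

Derivation:
Coupon per period c = face * coupon_rate / m = 35.000000
Periods per year m = 2; per-period yield y/m = 0.038500
Number of cashflows N = 6
Cashflows (t years, CF_t, discount factor 1/(1+y/m)^(m*t), PV):
  t = 0.5000: CF_t = 35.000000, DF = 0.962927, PV = 33.702455
  t = 1.0000: CF_t = 35.000000, DF = 0.927229, PV = 32.453014
  t = 1.5000: CF_t = 35.000000, DF = 0.892854, PV = 31.249894
  t = 2.0000: CF_t = 35.000000, DF = 0.859754, PV = 30.091376
  t = 2.5000: CF_t = 35.000000, DF = 0.827880, PV = 28.975807
  t = 3.0000: CF_t = 1035.000000, DF = 0.797188, PV = 825.090040
Price P = sum_t PV_t = 981.562586
Convexity numerator sum_t t*(t + 1/m) * CF_t / (1+y/m)^(m*t + 2):
  t = 0.5000: term = 15.624947
  t = 1.0000: term = 45.137063
  t = 1.5000: term = 86.927421
  t = 2.0000: term = 139.507978
  t = 2.5000: term = 201.504060
  t = 3.0000: term = 8032.997687
Convexity = (1/P) * sum = 8521.699156 / 981.562586 = 8.681769


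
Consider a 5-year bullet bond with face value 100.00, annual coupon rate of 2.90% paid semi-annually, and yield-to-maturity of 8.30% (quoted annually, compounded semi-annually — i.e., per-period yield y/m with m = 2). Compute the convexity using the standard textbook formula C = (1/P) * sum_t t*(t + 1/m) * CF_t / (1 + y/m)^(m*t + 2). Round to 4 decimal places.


Coupon per period c = face * coupon_rate / m = 1.450000
Periods per year m = 2; per-period yield y/m = 0.041500
Number of cashflows N = 10
Cashflows (t years, CF_t, discount factor 1/(1+y/m)^(m*t), PV):
  t = 0.5000: CF_t = 1.450000, DF = 0.960154, PV = 1.392223
  t = 1.0000: CF_t = 1.450000, DF = 0.921895, PV = 1.336748
  t = 1.5000: CF_t = 1.450000, DF = 0.885161, PV = 1.283483
  t = 2.0000: CF_t = 1.450000, DF = 0.849890, PV = 1.232341
  t = 2.5000: CF_t = 1.450000, DF = 0.816025, PV = 1.183237
  t = 3.0000: CF_t = 1.450000, DF = 0.783510, PV = 1.136089
  t = 3.5000: CF_t = 1.450000, DF = 0.752290, PV = 1.090820
  t = 4.0000: CF_t = 1.450000, DF = 0.722314, PV = 1.047355
  t = 4.5000: CF_t = 1.450000, DF = 0.693532, PV = 1.005621
  t = 5.0000: CF_t = 101.450000, DF = 0.665897, PV = 67.555282
Price P = sum_t PV_t = 78.263198
Convexity numerator sum_t t*(t + 1/m) * CF_t / (1+y/m)^(m*t + 2):
  t = 0.5000: term = 0.641742
  t = 1.0000: term = 1.848512
  t = 1.5000: term = 3.549710
  t = 2.0000: term = 5.680445
  t = 2.5000: term = 8.181150
  t = 3.0000: term = 10.997225
  t = 3.5000: term = 14.078700
  t = 4.0000: term = 17.379920
  t = 4.5000: term = 20.859241
  t = 5.0000: term = 1712.669067
Convexity = (1/P) * sum = 1795.885711 / 78.263198 = 22.946746

Answer: Convexity = 22.9467


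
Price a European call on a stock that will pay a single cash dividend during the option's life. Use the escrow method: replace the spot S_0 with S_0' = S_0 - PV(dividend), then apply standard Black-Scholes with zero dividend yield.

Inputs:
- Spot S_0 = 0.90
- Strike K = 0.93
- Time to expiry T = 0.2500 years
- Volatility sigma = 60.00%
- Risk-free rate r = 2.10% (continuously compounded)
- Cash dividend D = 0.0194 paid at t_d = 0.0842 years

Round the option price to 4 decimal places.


Answer: Price = 0.0868

Derivation:
PV(D) = D * exp(-r * t_d) = 0.0194 * 0.99823336 = 0.01936573
S_0' = S_0 - PV(D) = 0.9000 - 0.01936573 = 0.88063427
d1 = (ln(S_0'/K) + (r + sigma^2/2)*T) / (sigma*sqrt(T)) = -0.01430725
d2 = d1 - sigma*sqrt(T) = -0.31430725
exp(-rT) = 0.99476376
N(d1) = 0.49429243; N(d2) = 0.37664385
C = S_0' * N(d1) - K * exp(-rT) * N(d2) = 0.88063427 * 0.49429243 - 0.9300 * 0.99476376 * 0.37664385 = 0.0868


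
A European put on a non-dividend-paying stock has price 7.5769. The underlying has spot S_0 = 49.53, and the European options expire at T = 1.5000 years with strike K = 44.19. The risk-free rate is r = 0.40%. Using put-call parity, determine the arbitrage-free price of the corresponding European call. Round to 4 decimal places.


Put-call parity: C - P = S_0 * exp(-qT) - K * exp(-rT).
S_0 * exp(-qT) = 49.5300 * 1.00000000 = 49.53000000
K * exp(-rT) = 44.1900 * 0.99401796 = 43.92565383
C = P + S*exp(-qT) - K*exp(-rT)
C = 7.5769 + 49.53000000 - 43.92565383 = 13.1812

Answer: Call price = 13.1812


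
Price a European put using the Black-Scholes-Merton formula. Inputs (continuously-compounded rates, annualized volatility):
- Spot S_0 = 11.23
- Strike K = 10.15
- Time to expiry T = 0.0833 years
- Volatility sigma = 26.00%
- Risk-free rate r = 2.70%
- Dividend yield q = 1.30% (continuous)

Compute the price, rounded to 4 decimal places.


d1 = (ln(S/K) + (r - q + 0.5*sigma^2) * T) / (sigma * sqrt(T)) = 1.40053400
d2 = d1 - sigma * sqrt(T) = 1.32549348
exp(-rT) = 0.99775343; exp(-qT) = 0.99891769
P = K * exp(-rT) * N(-d2) - S_0 * exp(-qT) * N(-d1)
N(-d1) = 0.08067673; N(-d2) = 0.09250377
P = 10.1500 * 0.99775343 * 0.09250377 - 11.2300 * 0.99891769 * 0.08067673 = 0.0318

Answer: Price = 0.0318


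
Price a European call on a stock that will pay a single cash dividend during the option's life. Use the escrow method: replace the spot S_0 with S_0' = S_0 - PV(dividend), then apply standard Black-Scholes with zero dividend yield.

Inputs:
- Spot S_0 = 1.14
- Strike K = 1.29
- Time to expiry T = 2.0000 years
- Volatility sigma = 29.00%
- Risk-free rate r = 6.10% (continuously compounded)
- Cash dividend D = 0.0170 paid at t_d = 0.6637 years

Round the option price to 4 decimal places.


PV(D) = D * exp(-r * t_d) = 0.0170 * 0.96032290 = 0.01632549
S_0' = S_0 - PV(D) = 1.1400 - 0.01632549 = 1.12367451
d1 = (ln(S_0'/K) + (r + sigma^2/2)*T) / (sigma*sqrt(T)) = 0.16595530
d2 = d1 - sigma*sqrt(T) = -0.24416663
exp(-rT) = 0.88514837
N(d1) = 0.56590394; N(d2) = 0.40355089
C = S_0' * N(d1) - K * exp(-rT) * N(d2) = 1.12367451 * 0.56590394 - 1.2900 * 0.88514837 * 0.40355089 = 0.1751

Answer: Price = 0.1751


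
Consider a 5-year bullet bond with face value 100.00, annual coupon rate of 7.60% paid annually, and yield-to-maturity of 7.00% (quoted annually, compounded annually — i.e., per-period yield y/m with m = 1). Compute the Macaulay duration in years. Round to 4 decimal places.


Answer: Macaulay duration = 4.3507 years

Derivation:
Coupon per period c = face * coupon_rate / m = 7.600000
Periods per year m = 1; per-period yield y/m = 0.070000
Number of cashflows N = 5
Cashflows (t years, CF_t, discount factor 1/(1+y/m)^(m*t), PV):
  t = 1.0000: CF_t = 7.600000, DF = 0.934579, PV = 7.102804
  t = 2.0000: CF_t = 7.600000, DF = 0.873439, PV = 6.638134
  t = 3.0000: CF_t = 7.600000, DF = 0.816298, PV = 6.203864
  t = 4.0000: CF_t = 7.600000, DF = 0.762895, PV = 5.798004
  t = 5.0000: CF_t = 107.600000, DF = 0.712986, PV = 76.717313
Price P = sum_t PV_t = 102.460118
Macaulay numerator sum_t t * PV_t:
  t * PV_t at t = 1.0000: 7.102804
  t * PV_t at t = 2.0000: 13.276269
  t * PV_t at t = 3.0000: 18.611592
  t * PV_t at t = 4.0000: 23.192014
  t * PV_t at t = 5.0000: 383.586565
Macaulay duration D = (sum_t t * PV_t) / P = 445.769243 / 102.460118 = 4.350661


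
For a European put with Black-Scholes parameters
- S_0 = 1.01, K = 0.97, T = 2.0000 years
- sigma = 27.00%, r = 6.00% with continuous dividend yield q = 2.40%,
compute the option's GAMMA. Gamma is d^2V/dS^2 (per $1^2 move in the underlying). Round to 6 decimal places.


d1 = 0.4853097451; d2 = 0.1034720833
phi(d1) = 0.3546225454; exp(-qT) = 0.9531337871; exp(-rT) = 0.8869204367
Gamma = exp(-qT) * phi(d1) / (S * sigma * sqrt(T)) = 0.9531337871 * 0.3546225454 / (1.0100 * 0.2700 * 1.4142135624) = 0.876436

Answer: Gamma = 0.876436


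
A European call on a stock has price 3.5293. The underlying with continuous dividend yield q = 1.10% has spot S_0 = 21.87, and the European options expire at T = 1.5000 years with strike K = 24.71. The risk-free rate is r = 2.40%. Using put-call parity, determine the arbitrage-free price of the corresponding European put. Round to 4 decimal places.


Put-call parity: C - P = S_0 * exp(-qT) - K * exp(-rT).
S_0 * exp(-qT) = 21.8700 * 0.98363538 = 21.51210575
K * exp(-rT) = 24.7100 * 0.96464029 = 23.83626165
P = C - S*exp(-qT) + K*exp(-rT)
P = 3.5293 - 21.51210575 + 23.83626165 = 5.8535

Answer: Put price = 5.8535


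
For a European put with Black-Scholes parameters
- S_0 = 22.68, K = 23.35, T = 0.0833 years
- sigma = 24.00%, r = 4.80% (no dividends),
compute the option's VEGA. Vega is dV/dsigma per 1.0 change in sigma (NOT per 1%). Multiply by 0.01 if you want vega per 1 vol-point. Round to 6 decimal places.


d1 = -0.3279437551; d2 = -0.3972119296
phi(d1) = 0.3780563250; exp(-qT) = 1.0000000000; exp(-rT) = 0.9960095830
Vega = S * exp(-qT) * phi(d1) * sqrt(T) = 22.6800 * 1.0000000000 * 0.3780563250 * 0.2886173938 = 2.474697

Answer: Vega = 2.474697


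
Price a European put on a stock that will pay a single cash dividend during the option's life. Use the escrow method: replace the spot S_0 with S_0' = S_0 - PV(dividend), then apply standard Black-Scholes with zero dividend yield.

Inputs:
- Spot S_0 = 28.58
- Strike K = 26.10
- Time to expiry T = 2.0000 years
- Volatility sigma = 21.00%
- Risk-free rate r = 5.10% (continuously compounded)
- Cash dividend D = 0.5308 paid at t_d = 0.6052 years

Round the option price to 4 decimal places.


Answer: Price = 1.3061

Derivation:
PV(D) = D * exp(-r * t_d) = 0.5308 * 0.96960627 = 0.51466701
S_0' = S_0 - PV(D) = 28.5800 - 0.51466701 = 28.06533299
d1 = (ln(S_0'/K) + (r + sigma^2/2)*T) / (sigma*sqrt(T)) = 0.73640053
d2 = d1 - sigma*sqrt(T) = 0.43941568
exp(-rT) = 0.90302955
N(-d1) = 0.23074349; N(-d2) = 0.33018018
P = K * exp(-rT) * N(-d2) - S_0' * N(-d1) = 26.1000 * 0.90302955 * 0.33018018 - 28.06533299 * 0.23074349 = 1.3061


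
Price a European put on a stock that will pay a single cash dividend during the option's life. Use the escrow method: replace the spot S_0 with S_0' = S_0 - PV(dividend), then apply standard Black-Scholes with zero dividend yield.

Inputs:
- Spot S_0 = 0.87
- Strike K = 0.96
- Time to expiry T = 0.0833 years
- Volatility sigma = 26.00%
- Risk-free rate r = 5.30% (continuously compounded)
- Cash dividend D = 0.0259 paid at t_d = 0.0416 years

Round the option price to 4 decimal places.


Answer: Price = 0.1130

Derivation:
PV(D) = D * exp(-r * t_d) = 0.0259 * 0.99779763 = 0.02584296
S_0' = S_0 - PV(D) = 0.8700 - 0.02584296 = 0.84415704
d1 = (ln(S_0'/K) + (r + sigma^2/2)*T) / (sigma*sqrt(T)) = -1.61731682
d2 = d1 - sigma*sqrt(T) = -1.69235734
exp(-rT) = 0.99559483
N(-d1) = 0.94709504; N(-d2) = 0.95471107
P = K * exp(-rT) * N(-d2) - S_0' * N(-d1) = 0.9600 * 0.99559483 * 0.95471107 - 0.84415704 * 0.94709504 = 0.1130


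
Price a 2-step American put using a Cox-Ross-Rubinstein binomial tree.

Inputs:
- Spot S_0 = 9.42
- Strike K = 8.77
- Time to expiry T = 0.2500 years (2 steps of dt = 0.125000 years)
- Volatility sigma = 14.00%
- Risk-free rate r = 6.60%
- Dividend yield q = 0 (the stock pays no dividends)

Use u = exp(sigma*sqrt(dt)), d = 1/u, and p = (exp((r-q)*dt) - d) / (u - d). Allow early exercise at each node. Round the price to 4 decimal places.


dt = T/N = 0.125000
u = exp(sigma*sqrt(dt)) = 1.050743; d = 1/u = 0.951708
p = (exp((r-q)*dt) - d) / (u - d) = 0.571276
Discount per step: exp(-r*dt) = 0.991784
Stock lattice S(k, i) with i counting down-moves:
  k=0: S(0,0) = 9.4200
  k=1: S(1,0) = 9.8980; S(1,1) = 8.9651
  k=2: S(2,0) = 10.4003; S(2,1) = 9.4200; S(2,2) = 8.5321
Terminal payoffs V(N, i) = max(K - S_T, 0):
  V(2,0) = 0.000000; V(2,1) = 0.000000; V(2,2) = 0.237861
Backward induction: V(k, i) = exp(-r*dt) * [p * V(k+1, i) + (1-p) * V(k+1, i+1)]; then take max(V_cont, immediate exercise) for American.
  V(1,0) = exp(-r*dt) * [p*0.000000 + (1-p)*0.000000] = 0.000000; exercise = 0.000000; V(1,0) = max -> 0.000000
  V(1,1) = exp(-r*dt) * [p*0.000000 + (1-p)*0.237861] = 0.101139; exercise = 0.000000; V(1,1) = max -> 0.101139
  V(0,0) = exp(-r*dt) * [p*0.000000 + (1-p)*0.101139] = 0.043004; exercise = 0.000000; V(0,0) = max -> 0.043004

Answer: Price = V(0,0) = 0.0430


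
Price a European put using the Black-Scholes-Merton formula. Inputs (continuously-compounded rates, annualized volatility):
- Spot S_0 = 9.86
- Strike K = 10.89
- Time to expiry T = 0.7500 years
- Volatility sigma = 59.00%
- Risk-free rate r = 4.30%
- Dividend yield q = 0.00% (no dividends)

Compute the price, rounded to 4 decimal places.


d1 = (ln(S/K) + (r - q + 0.5*sigma^2) * T) / (sigma * sqrt(T)) = 0.12413761
d2 = d1 - sigma * sqrt(T) = -0.38681738
exp(-rT) = 0.96826449; exp(-qT) = 1.00000000
P = K * exp(-rT) * N(-d2) - S_0 * exp(-qT) * N(-d1)
N(-d1) = 0.45060316; N(-d2) = 0.65055429
P = 10.8900 * 0.96826449 * 0.65055429 - 9.8600 * 1.00000000 * 0.45060316 = 2.4168

Answer: Price = 2.4168


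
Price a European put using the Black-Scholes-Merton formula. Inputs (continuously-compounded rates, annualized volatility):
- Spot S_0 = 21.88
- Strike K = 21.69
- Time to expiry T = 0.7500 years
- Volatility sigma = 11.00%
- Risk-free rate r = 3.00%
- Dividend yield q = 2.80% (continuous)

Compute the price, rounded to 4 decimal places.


Answer: Price = 0.7055

Derivation:
d1 = (ln(S/K) + (r - q + 0.5*sigma^2) * T) / (sigma * sqrt(T)) = 0.15493092
d2 = d1 - sigma * sqrt(T) = 0.05966813
exp(-rT) = 0.97775124; exp(-qT) = 0.97921896
P = K * exp(-rT) * N(-d2) - S_0 * exp(-qT) * N(-d1)
N(-d1) = 0.43843789; N(-d2) = 0.47620998
P = 21.6900 * 0.97775124 * 0.47620998 - 21.8800 * 0.97921896 * 0.43843789 = 0.7055


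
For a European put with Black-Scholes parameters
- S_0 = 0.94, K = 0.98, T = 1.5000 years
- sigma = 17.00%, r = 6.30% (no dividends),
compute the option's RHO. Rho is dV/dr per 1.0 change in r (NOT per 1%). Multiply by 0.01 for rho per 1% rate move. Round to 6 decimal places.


d1 = 0.3578286833; d2 = 0.1496220552
phi(d1) = 0.3742021137; exp(-qT) = 1.0000000000; exp(-rT) = 0.9098277346
N(-d2) = 0.4405314033
Rho = -K*T*exp(-rT)*N(-d2) = -0.9800 * 1.5000 * 0.9098277346 * 0.4405314033 = -0.589187

Answer: Rho = -0.589187


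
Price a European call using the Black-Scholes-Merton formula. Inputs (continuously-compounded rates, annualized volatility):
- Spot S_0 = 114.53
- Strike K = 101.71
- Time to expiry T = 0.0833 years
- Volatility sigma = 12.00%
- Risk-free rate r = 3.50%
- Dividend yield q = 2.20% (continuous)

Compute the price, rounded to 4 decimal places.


Answer: Price = 12.9067

Derivation:
d1 = (ln(S/K) + (r - q + 0.5*sigma^2) * T) / (sigma * sqrt(T)) = 3.47616583
d2 = d1 - sigma * sqrt(T) = 3.44153175
exp(-rT) = 0.99708875; exp(-qT) = 0.99816908
C = S_0 * exp(-qT) * N(d1) - K * exp(-rT) * N(d2)
N(d1) = 0.99974568; N(d2) = 0.99971078
C = 114.5300 * 0.99816908 * 0.99974568 - 101.7100 * 0.99708875 * 0.99971078 = 12.9067


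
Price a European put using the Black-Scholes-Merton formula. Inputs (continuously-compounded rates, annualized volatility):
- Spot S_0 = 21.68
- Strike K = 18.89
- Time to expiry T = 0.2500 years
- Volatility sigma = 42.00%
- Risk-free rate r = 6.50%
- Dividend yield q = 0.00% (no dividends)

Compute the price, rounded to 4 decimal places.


Answer: Price = 0.5672

Derivation:
d1 = (ln(S/K) + (r - q + 0.5*sigma^2) * T) / (sigma * sqrt(T)) = 0.83836902
d2 = d1 - sigma * sqrt(T) = 0.62836902
exp(-rT) = 0.98388132; exp(-qT) = 1.00000000
P = K * exp(-rT) * N(-d2) - S_0 * exp(-qT) * N(-d1)
N(-d1) = 0.20091174; N(-d2) = 0.26488111
P = 18.8900 * 0.98388132 * 0.26488111 - 21.6800 * 1.00000000 * 0.20091174 = 0.5672


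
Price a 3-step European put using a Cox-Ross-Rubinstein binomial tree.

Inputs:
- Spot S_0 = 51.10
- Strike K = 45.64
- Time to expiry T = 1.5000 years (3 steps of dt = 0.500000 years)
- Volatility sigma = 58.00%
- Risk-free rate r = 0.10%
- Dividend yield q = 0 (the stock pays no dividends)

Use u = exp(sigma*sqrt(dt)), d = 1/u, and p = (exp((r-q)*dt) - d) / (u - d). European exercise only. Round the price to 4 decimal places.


Answer: Price = V(0,0) = 11.7033

Derivation:
dt = T/N = 0.500000
u = exp(sigma*sqrt(dt)) = 1.507002; d = 1/u = 0.663569
p = (exp((r-q)*dt) - d) / (u - d) = 0.399476
Discount per step: exp(-r*dt) = 0.999500
Stock lattice S(k, i) with i counting down-moves:
  k=0: S(0,0) = 51.1000
  k=1: S(1,0) = 77.0078; S(1,1) = 33.9084
  k=2: S(2,0) = 116.0508; S(2,1) = 51.1000; S(2,2) = 22.5006
  k=3: S(3,0) = 174.8888; S(3,1) = 77.0078; S(3,2) = 33.9084; S(3,3) = 14.9307
Terminal payoffs V(N, i) = max(K - S_T, 0):
  V(3,0) = 0.000000; V(3,1) = 0.000000; V(3,2) = 11.731607; V(3,3) = 30.709312
Backward induction: V(k, i) = exp(-r*dt) * [p * V(k+1, i) + (1-p) * V(k+1, i+1)].
  V(2,0) = exp(-r*dt) * [p*0.000000 + (1-p)*0.000000] = 0.000000
  V(2,1) = exp(-r*dt) * [p*0.000000 + (1-p)*11.731607] = 7.041592
  V(2,2) = exp(-r*dt) * [p*11.731607 + (1-p)*30.709312] = 23.116616
  V(1,0) = exp(-r*dt) * [p*0.000000 + (1-p)*7.041592] = 4.226532
  V(1,1) = exp(-r*dt) * [p*7.041592 + (1-p)*23.116616] = 16.686687
  V(0,0) = exp(-r*dt) * [p*4.226532 + (1-p)*16.686687] = 11.703303


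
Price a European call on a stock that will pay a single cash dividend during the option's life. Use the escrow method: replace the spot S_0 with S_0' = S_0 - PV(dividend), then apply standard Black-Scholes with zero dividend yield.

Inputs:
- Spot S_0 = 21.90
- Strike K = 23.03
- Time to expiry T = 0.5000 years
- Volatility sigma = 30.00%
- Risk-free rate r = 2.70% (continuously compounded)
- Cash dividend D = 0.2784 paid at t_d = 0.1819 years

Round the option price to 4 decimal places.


PV(D) = D * exp(-r * t_d) = 0.2784 * 0.99510074 = 0.27703605
S_0' = S_0 - PV(D) = 21.9000 - 0.27703605 = 21.62296395
d1 = (ln(S_0'/K) + (r + sigma^2/2)*T) / (sigma*sqrt(T)) = -0.12747635
d2 = d1 - sigma*sqrt(T) = -0.33960839
exp(-rT) = 0.98659072
N(d1) = 0.44928169; N(d2) = 0.36707573
C = S_0' * N(d1) - K * exp(-rT) * N(d2) = 21.62296395 * 0.44928169 - 23.0300 * 0.98659072 * 0.36707573 = 1.3744

Answer: Price = 1.3744


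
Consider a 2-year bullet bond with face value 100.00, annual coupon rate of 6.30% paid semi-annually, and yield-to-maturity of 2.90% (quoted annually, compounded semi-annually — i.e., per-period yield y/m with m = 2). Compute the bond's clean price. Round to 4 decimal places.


Answer: Price = 106.5605

Derivation:
Coupon per period c = face * coupon_rate / m = 3.150000
Periods per year m = 2; per-period yield y/m = 0.014500
Number of cashflows N = 4
Cashflows (t years, CF_t, discount factor 1/(1+y/m)^(m*t), PV):
  t = 0.5000: CF_t = 3.150000, DF = 0.985707, PV = 3.104978
  t = 1.0000: CF_t = 3.150000, DF = 0.971619, PV = 3.060599
  t = 1.5000: CF_t = 3.150000, DF = 0.957732, PV = 3.016855
  t = 2.0000: CF_t = 103.150000, DF = 0.944043, PV = 97.378040
Price P = sum_t PV_t = 106.560471


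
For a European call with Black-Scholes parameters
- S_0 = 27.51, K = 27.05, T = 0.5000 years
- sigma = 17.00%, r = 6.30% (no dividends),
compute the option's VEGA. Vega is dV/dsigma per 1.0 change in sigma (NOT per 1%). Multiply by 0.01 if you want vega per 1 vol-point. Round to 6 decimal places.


Answer: Vega = 6.973504

Derivation:
d1 = 0.4624276170; d2 = 0.3422194642
phi(d1) = 0.3584886842; exp(-qT) = 1.0000000000; exp(-rT) = 0.9689909565
Vega = S * exp(-qT) * phi(d1) * sqrt(T) = 27.5100 * 1.0000000000 * 0.3584886842 * 0.7071067812 = 6.973504


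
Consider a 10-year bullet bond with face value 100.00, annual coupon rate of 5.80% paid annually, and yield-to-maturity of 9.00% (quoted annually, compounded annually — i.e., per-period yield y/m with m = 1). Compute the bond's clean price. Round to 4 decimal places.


Coupon per period c = face * coupon_rate / m = 5.800000
Periods per year m = 1; per-period yield y/m = 0.090000
Number of cashflows N = 10
Cashflows (t years, CF_t, discount factor 1/(1+y/m)^(m*t), PV):
  t = 1.0000: CF_t = 5.800000, DF = 0.917431, PV = 5.321101
  t = 2.0000: CF_t = 5.800000, DF = 0.841680, PV = 4.881744
  t = 3.0000: CF_t = 5.800000, DF = 0.772183, PV = 4.478664
  t = 4.0000: CF_t = 5.800000, DF = 0.708425, PV = 4.108866
  t = 5.0000: CF_t = 5.800000, DF = 0.649931, PV = 3.769602
  t = 6.0000: CF_t = 5.800000, DF = 0.596267, PV = 3.458350
  t = 7.0000: CF_t = 5.800000, DF = 0.547034, PV = 3.172799
  t = 8.0000: CF_t = 5.800000, DF = 0.501866, PV = 2.910824
  t = 9.0000: CF_t = 5.800000, DF = 0.460428, PV = 2.670481
  t = 10.0000: CF_t = 105.800000, DF = 0.422411, PV = 44.691063
Price P = sum_t PV_t = 79.463495

Answer: Price = 79.4635


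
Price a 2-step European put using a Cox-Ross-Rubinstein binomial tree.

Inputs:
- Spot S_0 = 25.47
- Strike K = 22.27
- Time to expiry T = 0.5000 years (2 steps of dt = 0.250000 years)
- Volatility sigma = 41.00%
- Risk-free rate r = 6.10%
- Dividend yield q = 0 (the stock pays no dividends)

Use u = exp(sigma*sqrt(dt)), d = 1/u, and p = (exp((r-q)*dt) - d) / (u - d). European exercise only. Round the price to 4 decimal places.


Answer: Price = V(0,0) = 1.3745

Derivation:
dt = T/N = 0.250000
u = exp(sigma*sqrt(dt)) = 1.227525; d = 1/u = 0.814647
p = (exp((r-q)*dt) - d) / (u - d) = 0.486148
Discount per step: exp(-r*dt) = 0.984866
Stock lattice S(k, i) with i counting down-moves:
  k=0: S(0,0) = 25.4700
  k=1: S(1,0) = 31.2651; S(1,1) = 20.7491
  k=2: S(2,0) = 38.3786; S(2,1) = 25.4700; S(2,2) = 16.9032
Terminal payoffs V(N, i) = max(K - S_T, 0):
  V(2,0) = 0.000000; V(2,1) = 0.000000; V(2,2) = 5.366828
Backward induction: V(k, i) = exp(-r*dt) * [p * V(k+1, i) + (1-p) * V(k+1, i+1)].
  V(1,0) = exp(-r*dt) * [p*0.000000 + (1-p)*0.000000] = 0.000000
  V(1,1) = exp(-r*dt) * [p*0.000000 + (1-p)*5.366828] = 2.716020
  V(0,0) = exp(-r*dt) * [p*0.000000 + (1-p)*2.716020] = 1.374511


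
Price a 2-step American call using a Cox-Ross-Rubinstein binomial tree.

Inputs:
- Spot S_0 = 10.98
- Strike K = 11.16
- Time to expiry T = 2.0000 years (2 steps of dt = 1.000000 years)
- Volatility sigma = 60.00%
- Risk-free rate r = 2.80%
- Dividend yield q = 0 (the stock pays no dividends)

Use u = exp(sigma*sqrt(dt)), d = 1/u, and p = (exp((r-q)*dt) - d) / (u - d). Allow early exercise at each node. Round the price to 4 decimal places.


Answer: Price = V(0,0) = 3.3929

Derivation:
dt = T/N = 1.000000
u = exp(sigma*sqrt(dt)) = 1.822119; d = 1/u = 0.548812
p = (exp((r-q)*dt) - d) / (u - d) = 0.376644
Discount per step: exp(-r*dt) = 0.972388
Stock lattice S(k, i) with i counting down-moves:
  k=0: S(0,0) = 10.9800
  k=1: S(1,0) = 20.0069; S(1,1) = 6.0260
  k=2: S(2,0) = 36.4549; S(2,1) = 10.9800; S(2,2) = 3.3071
Terminal payoffs V(N, i) = max(S_T - K, 0):
  V(2,0) = 25.294884; V(2,1) = 0.000000; V(2,2) = 0.000000
Backward induction: V(k, i) = exp(-r*dt) * [p * V(k+1, i) + (1-p) * V(k+1, i+1)]; then take max(V_cont, immediate exercise) for American.
  V(1,0) = exp(-r*dt) * [p*25.294884 + (1-p)*0.000000] = 9.264116; exercise = 8.846864; V(1,0) = max -> 9.264116
  V(1,1) = exp(-r*dt) * [p*0.000000 + (1-p)*0.000000] = 0.000000; exercise = 0.000000; V(1,1) = max -> 0.000000
  V(0,0) = exp(-r*dt) * [p*9.264116 + (1-p)*0.000000] = 3.392933; exercise = 0.000000; V(0,0) = max -> 3.392933


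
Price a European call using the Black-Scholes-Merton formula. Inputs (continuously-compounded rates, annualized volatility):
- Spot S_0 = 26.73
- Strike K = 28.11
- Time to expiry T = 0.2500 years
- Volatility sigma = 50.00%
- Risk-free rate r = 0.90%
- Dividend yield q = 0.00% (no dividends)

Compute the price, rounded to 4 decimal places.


Answer: Price = 2.1161

Derivation:
d1 = (ln(S/K) + (r - q + 0.5*sigma^2) * T) / (sigma * sqrt(T)) = -0.06735542
d2 = d1 - sigma * sqrt(T) = -0.31735542
exp(-rT) = 0.99775253; exp(-qT) = 1.00000000
C = S_0 * exp(-qT) * N(d1) - K * exp(-rT) * N(d2)
N(d1) = 0.47314938; N(d2) = 0.37548697
C = 26.7300 * 1.00000000 * 0.47314938 - 28.1100 * 0.99775253 * 0.37548697 = 2.1161


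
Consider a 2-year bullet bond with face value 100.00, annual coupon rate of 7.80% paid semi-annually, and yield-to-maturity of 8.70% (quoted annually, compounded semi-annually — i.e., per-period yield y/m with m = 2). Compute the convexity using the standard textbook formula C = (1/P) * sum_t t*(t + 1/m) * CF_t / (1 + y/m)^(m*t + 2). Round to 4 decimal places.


Coupon per period c = face * coupon_rate / m = 3.900000
Periods per year m = 2; per-period yield y/m = 0.043500
Number of cashflows N = 4
Cashflows (t years, CF_t, discount factor 1/(1+y/m)^(m*t), PV):
  t = 0.5000: CF_t = 3.900000, DF = 0.958313, PV = 3.737422
  t = 1.0000: CF_t = 3.900000, DF = 0.918365, PV = 3.581622
  t = 1.5000: CF_t = 3.900000, DF = 0.880081, PV = 3.432316
  t = 2.0000: CF_t = 103.900000, DF = 0.843393, PV = 87.628572
Price P = sum_t PV_t = 98.379931
Convexity numerator sum_t t*(t + 1/m) * CF_t / (1+y/m)^(m*t + 2):
  t = 0.5000: term = 1.716158
  t = 1.0000: term = 4.933851
  t = 1.5000: term = 9.456351
  t = 2.0000: term = 402.374853
Convexity = (1/P) * sum = 418.481214 / 98.379931 = 4.253725

Answer: Convexity = 4.2537


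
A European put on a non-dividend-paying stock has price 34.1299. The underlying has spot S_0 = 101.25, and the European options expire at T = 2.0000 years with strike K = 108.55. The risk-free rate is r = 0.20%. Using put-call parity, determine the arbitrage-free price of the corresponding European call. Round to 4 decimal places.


Answer: Call price = 27.2632

Derivation:
Put-call parity: C - P = S_0 * exp(-qT) - K * exp(-rT).
S_0 * exp(-qT) = 101.2500 * 1.00000000 = 101.25000000
K * exp(-rT) = 108.5500 * 0.99600799 = 108.11666724
C = P + S*exp(-qT) - K*exp(-rT)
C = 34.1299 + 101.25000000 - 108.11666724 = 27.2632


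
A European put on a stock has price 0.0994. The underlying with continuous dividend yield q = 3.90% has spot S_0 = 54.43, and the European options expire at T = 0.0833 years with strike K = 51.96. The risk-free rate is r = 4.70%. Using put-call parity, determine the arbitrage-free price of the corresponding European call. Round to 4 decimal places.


Answer: Call price = 2.5959

Derivation:
Put-call parity: C - P = S_0 * exp(-qT) - K * exp(-rT).
S_0 * exp(-qT) = 54.4300 * 0.99675657 = 54.25346018
K * exp(-rT) = 51.9600 * 0.99609255 = 51.75696911
C = P + S*exp(-qT) - K*exp(-rT)
C = 0.0994 + 54.25346018 - 51.75696911 = 2.5959


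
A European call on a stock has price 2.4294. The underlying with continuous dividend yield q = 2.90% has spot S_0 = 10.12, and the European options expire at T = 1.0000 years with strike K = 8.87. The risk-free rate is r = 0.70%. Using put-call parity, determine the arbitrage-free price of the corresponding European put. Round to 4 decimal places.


Put-call parity: C - P = S_0 * exp(-qT) - K * exp(-rT).
S_0 * exp(-qT) = 10.1200 * 0.97141646 = 9.83073462
K * exp(-rT) = 8.8700 * 0.99302444 = 8.80812681
P = C - S*exp(-qT) + K*exp(-rT)
P = 2.4294 - 9.83073462 + 8.80812681 = 1.4068

Answer: Put price = 1.4068


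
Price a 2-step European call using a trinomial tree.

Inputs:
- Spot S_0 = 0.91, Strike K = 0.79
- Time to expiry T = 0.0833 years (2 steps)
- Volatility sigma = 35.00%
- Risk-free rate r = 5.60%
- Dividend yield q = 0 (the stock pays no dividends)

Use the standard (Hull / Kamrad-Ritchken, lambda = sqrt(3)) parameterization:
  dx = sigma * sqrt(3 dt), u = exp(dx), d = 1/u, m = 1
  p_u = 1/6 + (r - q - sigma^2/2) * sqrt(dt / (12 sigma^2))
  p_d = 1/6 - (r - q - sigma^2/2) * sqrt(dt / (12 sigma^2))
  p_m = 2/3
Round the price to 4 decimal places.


dt = T/N = 0.041650; dx = sigma*sqrt(3*dt) = 0.123719
u = exp(dx) = 1.131698; d = 1/u = 0.883628
p_u = 0.165783, p_m = 0.666667, p_d = 0.167550
Discount per step: exp(-r*dt) = 0.997670
Stock lattice S(k, j) with j the centered position index:
  k=0: S(0,+0) = 0.9100
  k=1: S(1,-1) = 0.8041; S(1,+0) = 0.9100; S(1,+1) = 1.0298
  k=2: S(2,-2) = 0.7105; S(2,-1) = 0.8041; S(2,+0) = 0.9100; S(2,+1) = 1.0298; S(2,+2) = 1.1655
Terminal payoffs V(N, j) = max(S_T - K, 0):
  V(2,-2) = 0.000000; V(2,-1) = 0.014102; V(2,+0) = 0.120000; V(2,+1) = 0.239845; V(2,+2) = 0.375473
Backward induction: V(k, j) = exp(-r*dt) * [p_u * V(k+1, j+1) + p_m * V(k+1, j) + p_d * V(k+1, j-1)]
  V(1,-1) = exp(-r*dt) * [p_u*0.120000 + p_m*0.014102 + p_d*0.000000] = 0.029227
  V(1,+0) = exp(-r*dt) * [p_u*0.239845 + p_m*0.120000 + p_d*0.014102] = 0.121840
  V(1,+1) = exp(-r*dt) * [p_u*0.375473 + p_m*0.239845 + p_d*0.120000] = 0.241685
  V(0,+0) = exp(-r*dt) * [p_u*0.241685 + p_m*0.121840 + p_d*0.029227] = 0.125897

Answer: Price = V(0,0) = 0.1259


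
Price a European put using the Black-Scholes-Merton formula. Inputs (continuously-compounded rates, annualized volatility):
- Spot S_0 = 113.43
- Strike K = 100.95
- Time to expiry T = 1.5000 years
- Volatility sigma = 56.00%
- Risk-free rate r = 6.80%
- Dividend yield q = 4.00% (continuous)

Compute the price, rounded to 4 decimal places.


Answer: Price = 19.4104

Derivation:
d1 = (ln(S/K) + (r - q + 0.5*sigma^2) * T) / (sigma * sqrt(T)) = 0.57411456
d2 = d1 - sigma * sqrt(T) = -0.11174257
exp(-rT) = 0.90302955; exp(-qT) = 0.94176453
P = K * exp(-rT) * N(-d2) - S_0 * exp(-qT) * N(-d1)
N(-d1) = 0.28294514; N(-d2) = 0.54448624
P = 100.9500 * 0.90302955 * 0.54448624 - 113.4300 * 0.94176453 * 0.28294514 = 19.4104


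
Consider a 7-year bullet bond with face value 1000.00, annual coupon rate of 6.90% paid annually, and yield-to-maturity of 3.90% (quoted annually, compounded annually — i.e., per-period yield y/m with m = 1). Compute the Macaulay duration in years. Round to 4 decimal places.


Answer: Macaulay duration = 5.8900 years

Derivation:
Coupon per period c = face * coupon_rate / m = 69.000000
Periods per year m = 1; per-period yield y/m = 0.039000
Number of cashflows N = 7
Cashflows (t years, CF_t, discount factor 1/(1+y/m)^(m*t), PV):
  t = 1.0000: CF_t = 69.000000, DF = 0.962464, PV = 66.410010
  t = 2.0000: CF_t = 69.000000, DF = 0.926337, PV = 63.917237
  t = 3.0000: CF_t = 69.000000, DF = 0.891566, PV = 61.518034
  t = 4.0000: CF_t = 69.000000, DF = 0.858100, PV = 59.208887
  t = 5.0000: CF_t = 69.000000, DF = 0.825890, PV = 56.986417
  t = 6.0000: CF_t = 69.000000, DF = 0.794889, PV = 54.847370
  t = 7.0000: CF_t = 1069.000000, DF = 0.765052, PV = 817.840988
Price P = sum_t PV_t = 1180.728943
Macaulay numerator sum_t t * PV_t:
  t * PV_t at t = 1.0000: 66.410010
  t * PV_t at t = 2.0000: 127.834475
  t * PV_t at t = 3.0000: 184.554102
  t * PV_t at t = 4.0000: 236.835550
  t * PV_t at t = 5.0000: 284.932086
  t * PV_t at t = 6.0000: 329.084218
  t * PV_t at t = 7.0000: 5724.886914
Macaulay duration D = (sum_t t * PV_t) / P = 6954.537355 / 1180.728943 = 5.890037


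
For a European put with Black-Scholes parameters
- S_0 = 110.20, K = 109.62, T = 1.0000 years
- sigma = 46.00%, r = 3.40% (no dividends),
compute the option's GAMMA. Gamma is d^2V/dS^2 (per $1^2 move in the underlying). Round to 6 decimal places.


d1 = 0.3153849067; d2 = -0.1446150933
phi(d1) = 0.3795866608; exp(-qT) = 1.0000000000; exp(-rT) = 0.9665715046
Gamma = exp(-qT) * phi(d1) / (S * sigma * sqrt(T)) = 1.0000000000 * 0.3795866608 / (110.2000 * 0.4600 * 1.0000000000) = 0.007488

Answer: Gamma = 0.007488


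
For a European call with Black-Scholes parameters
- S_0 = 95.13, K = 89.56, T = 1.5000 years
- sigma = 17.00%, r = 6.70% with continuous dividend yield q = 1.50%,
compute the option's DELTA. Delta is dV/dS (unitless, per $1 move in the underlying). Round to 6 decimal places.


Answer: Delta = 0.761581

Derivation:
d1 = 0.7685182115; d2 = 0.5603115834
phi(d1) = 0.2969330300; exp(-qT) = 0.9777512372; exp(-rT) = 0.9043851124
N(d1) = 0.7789103123
Delta = exp(-qT) * N(d1) = 0.9777512372 * 0.7789103123 = 0.761581


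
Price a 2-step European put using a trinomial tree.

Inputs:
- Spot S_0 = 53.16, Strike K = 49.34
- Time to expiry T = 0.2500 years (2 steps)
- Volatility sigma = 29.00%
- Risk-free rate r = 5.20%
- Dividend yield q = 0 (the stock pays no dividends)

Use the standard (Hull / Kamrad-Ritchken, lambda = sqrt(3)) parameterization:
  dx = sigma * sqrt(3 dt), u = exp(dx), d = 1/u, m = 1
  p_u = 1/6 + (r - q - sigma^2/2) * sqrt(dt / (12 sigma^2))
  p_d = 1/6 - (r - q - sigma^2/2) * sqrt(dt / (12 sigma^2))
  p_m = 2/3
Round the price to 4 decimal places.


Answer: Price = V(0,0) = 1.3544

Derivation:
dt = T/N = 0.125000; dx = sigma*sqrt(3*dt) = 0.177588
u = exp(dx) = 1.194333; d = 1/u = 0.837287
p_u = 0.170168, p_m = 0.666667, p_d = 0.163165
Discount per step: exp(-r*dt) = 0.993521
Stock lattice S(k, j) with j the centered position index:
  k=0: S(0,+0) = 53.1600
  k=1: S(1,-1) = 44.5102; S(1,+0) = 53.1600; S(1,+1) = 63.4908
  k=2: S(2,-2) = 37.2678; S(2,-1) = 44.5102; S(2,+0) = 53.1600; S(2,+1) = 63.4908; S(2,+2) = 75.8291
Terminal payoffs V(N, j) = max(K - S_T, 0):
  V(2,-2) = 12.072180; V(2,-1) = 4.829807; V(2,+0) = 0.000000; V(2,+1) = 0.000000; V(2,+2) = 0.000000
Backward induction: V(k, j) = exp(-r*dt) * [p_u * V(k+1, j+1) + p_m * V(k+1, j) + p_d * V(k+1, j-1)]
  V(1,-1) = exp(-r*dt) * [p_u*0.000000 + p_m*4.829807 + p_d*12.072180] = 5.156004
  V(1,+0) = exp(-r*dt) * [p_u*0.000000 + p_m*0.000000 + p_d*4.829807] = 0.782949
  V(1,+1) = exp(-r*dt) * [p_u*0.000000 + p_m*0.000000 + p_d*0.000000] = 0.000000
  V(0,+0) = exp(-r*dt) * [p_u*0.000000 + p_m*0.782949 + p_d*5.156004] = 1.354412


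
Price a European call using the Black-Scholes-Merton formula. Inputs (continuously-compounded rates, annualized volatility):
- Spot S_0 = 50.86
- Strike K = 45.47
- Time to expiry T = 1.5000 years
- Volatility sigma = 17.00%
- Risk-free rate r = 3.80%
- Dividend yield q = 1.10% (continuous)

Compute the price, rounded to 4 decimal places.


d1 = (ln(S/K) + (r - q + 0.5*sigma^2) * T) / (sigma * sqrt(T)) = 0.83666401
d2 = d1 - sigma * sqrt(T) = 0.62845738
exp(-rT) = 0.94459407; exp(-qT) = 0.98363538
C = S_0 * exp(-qT) * N(d1) - K * exp(-rT) * N(d2)
N(d1) = 0.79860927; N(d2) = 0.73514782
C = 50.8600 * 0.98363538 * 0.79860927 - 45.4700 * 0.94459407 * 0.73514782 = 8.3775

Answer: Price = 8.3775


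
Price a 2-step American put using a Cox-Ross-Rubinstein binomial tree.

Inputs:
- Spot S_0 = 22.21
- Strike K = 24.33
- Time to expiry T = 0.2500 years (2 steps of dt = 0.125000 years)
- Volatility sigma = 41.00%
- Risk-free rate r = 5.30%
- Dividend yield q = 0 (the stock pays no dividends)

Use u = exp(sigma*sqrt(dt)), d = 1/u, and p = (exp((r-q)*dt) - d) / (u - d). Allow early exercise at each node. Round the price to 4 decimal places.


dt = T/N = 0.125000
u = exp(sigma*sqrt(dt)) = 1.155990; d = 1/u = 0.865060
p = (exp((r-q)*dt) - d) / (u - d) = 0.486671
Discount per step: exp(-r*dt) = 0.993397
Stock lattice S(k, i) with i counting down-moves:
  k=0: S(0,0) = 22.2100
  k=1: S(1,0) = 25.6745; S(1,1) = 19.2130
  k=2: S(2,0) = 29.6795; S(2,1) = 22.2100; S(2,2) = 16.6204
Terminal payoffs V(N, i) = max(K - S_T, 0):
  V(2,0) = 0.000000; V(2,1) = 2.120000; V(2,2) = 7.709633
Backward induction: V(k, i) = exp(-r*dt) * [p * V(k+1, i) + (1-p) * V(k+1, i+1)]; then take max(V_cont, immediate exercise) for American.
  V(1,0) = exp(-r*dt) * [p*0.000000 + (1-p)*2.120000] = 1.081071; exercise = 0.000000; V(1,0) = max -> 1.081071
  V(1,1) = exp(-r*dt) * [p*2.120000 + (1-p)*7.709633] = 4.956373; exercise = 5.117027; V(1,1) = max -> 5.117027
  V(0,0) = exp(-r*dt) * [p*1.081071 + (1-p)*5.117027] = 3.132023; exercise = 2.120000; V(0,0) = max -> 3.132023

Answer: Price = V(0,0) = 3.1320
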